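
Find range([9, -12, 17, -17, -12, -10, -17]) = 34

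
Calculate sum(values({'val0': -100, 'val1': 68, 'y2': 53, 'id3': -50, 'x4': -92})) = -121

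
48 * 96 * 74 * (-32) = -10911744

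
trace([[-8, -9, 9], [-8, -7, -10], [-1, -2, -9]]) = diagonal: (-8) + (-7) + (-9)
= -24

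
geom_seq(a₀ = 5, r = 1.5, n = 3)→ a_0 = 5*1.5^0 = 5.0
a_1 = 5*1.5^1 = 7.5
a_2 = 5*1.5^2 = 11.25
= [5.0, 7.5, 11.25]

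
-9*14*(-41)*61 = 315126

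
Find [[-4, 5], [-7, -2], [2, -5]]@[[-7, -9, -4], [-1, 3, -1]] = C[0][0] = (-4)*(-7) + (5)*(-1) = 23
C[0][1] = (-4)*(-9) + (5)*(3) = 51
C[0][2] = (-4)*(-4) + (5)*(-1) = 11
C[1][0] = (-7)*(-7) + (-2)*(-1) = 51
C[1][1] = (-7)*(-9) + (-2)*(3) = 57
C[1][2] = (-7)*(-4) + (-2)*(-1) = 30
... (3 more cells)
= [[23, 51, 11], [51, 57, 30], [-9, -33, -3]]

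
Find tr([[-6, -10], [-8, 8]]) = 2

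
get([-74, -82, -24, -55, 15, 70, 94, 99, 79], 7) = 99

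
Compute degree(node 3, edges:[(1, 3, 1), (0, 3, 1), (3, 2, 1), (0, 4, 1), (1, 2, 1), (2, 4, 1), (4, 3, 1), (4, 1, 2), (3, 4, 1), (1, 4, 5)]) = 5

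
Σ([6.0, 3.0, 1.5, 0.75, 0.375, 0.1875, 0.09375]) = 11.90625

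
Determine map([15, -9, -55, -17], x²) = (15)²=225, (-9)²=81, (-55)²=3025, (-17)²=289
= [225, 81, 3025, 289]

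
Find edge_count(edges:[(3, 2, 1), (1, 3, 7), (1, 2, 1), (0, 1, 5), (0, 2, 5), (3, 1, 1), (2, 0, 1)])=7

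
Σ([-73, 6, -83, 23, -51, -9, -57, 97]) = -147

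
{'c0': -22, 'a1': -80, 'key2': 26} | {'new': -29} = {'c0': -22, 'a1': -80, 'key2': 26, 'new': -29}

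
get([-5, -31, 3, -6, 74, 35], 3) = -6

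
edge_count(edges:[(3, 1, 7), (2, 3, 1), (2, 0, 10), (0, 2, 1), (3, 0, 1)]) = 5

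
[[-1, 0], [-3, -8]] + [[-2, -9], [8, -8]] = [[-3, -9], [5, -16]]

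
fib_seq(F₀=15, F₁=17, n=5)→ F_2 = F_1 + F_0 = 32
F_3 = F_2 + F_1 = 49
F_4 = F_3 + F_2 = 81
= [15, 17, 32, 49, 81]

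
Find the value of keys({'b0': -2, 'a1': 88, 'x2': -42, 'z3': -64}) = ['b0', 'a1', 'x2', 'z3']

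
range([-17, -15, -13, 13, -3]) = 30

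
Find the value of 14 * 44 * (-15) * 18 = -166320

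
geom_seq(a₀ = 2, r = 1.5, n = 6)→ [2.0, 3.0, 4.5, 6.75, 10.125, 15.1875]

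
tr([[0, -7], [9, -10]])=diagonal: 0 + (-10)
= -10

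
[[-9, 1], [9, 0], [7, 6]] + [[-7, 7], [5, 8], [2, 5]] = [[-16, 8], [14, 8], [9, 11]]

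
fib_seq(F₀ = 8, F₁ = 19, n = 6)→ F_2 = F_1 + F_0 = 27
F_3 = F_2 + F_1 = 46
F_4 = F_3 + F_2 = 73
...
= [8, 19, 27, 46, 73, 119]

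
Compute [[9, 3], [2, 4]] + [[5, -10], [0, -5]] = [[14, -7], [2, -1]]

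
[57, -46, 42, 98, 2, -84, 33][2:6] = [42, 98, 2, -84]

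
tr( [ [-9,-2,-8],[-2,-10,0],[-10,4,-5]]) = -24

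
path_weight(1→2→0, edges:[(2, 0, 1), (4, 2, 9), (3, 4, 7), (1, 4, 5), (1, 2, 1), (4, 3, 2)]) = 2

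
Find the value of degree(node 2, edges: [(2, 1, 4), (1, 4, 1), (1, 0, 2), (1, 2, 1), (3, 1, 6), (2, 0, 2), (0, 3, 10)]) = incident: (2,1), (1,2), (2,0)
= 3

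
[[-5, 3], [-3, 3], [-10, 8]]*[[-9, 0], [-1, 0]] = C[0][0] = (-5)*(-9) + (3)*(-1) = 42
C[0][1] = (-5)*(0) + (3)*(0) = 0
C[1][0] = (-3)*(-9) + (3)*(-1) = 24
C[1][1] = (-3)*(0) + (3)*(0) = 0
C[2][0] = (-10)*(-9) + (8)*(-1) = 82
C[2][1] = (-10)*(0) + (8)*(0) = 0
= [[42, 0], [24, 0], [82, 0]]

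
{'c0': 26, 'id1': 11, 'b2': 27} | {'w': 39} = {'c0': 26, 'id1': 11, 'b2': 27, 'w': 39}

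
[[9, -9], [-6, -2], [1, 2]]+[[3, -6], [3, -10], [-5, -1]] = [[12, -15], [-3, -12], [-4, 1]]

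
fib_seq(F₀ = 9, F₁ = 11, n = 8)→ [9, 11, 20, 31, 51, 82, 133, 215]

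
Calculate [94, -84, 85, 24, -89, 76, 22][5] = 76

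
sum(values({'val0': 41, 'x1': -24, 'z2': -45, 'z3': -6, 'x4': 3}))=-31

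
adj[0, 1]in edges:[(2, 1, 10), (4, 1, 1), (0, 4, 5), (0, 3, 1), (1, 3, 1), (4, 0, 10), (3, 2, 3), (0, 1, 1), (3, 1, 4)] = 1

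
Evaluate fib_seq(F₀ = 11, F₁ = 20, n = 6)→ F_2 = F_1 + F_0 = 31
F_3 = F_2 + F_1 = 51
F_4 = F_3 + F_2 = 82
...
= [11, 20, 31, 51, 82, 133]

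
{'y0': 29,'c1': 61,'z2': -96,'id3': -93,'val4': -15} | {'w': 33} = {'y0': 29, 'c1': 61, 'z2': -96, 'id3': -93, 'val4': -15, 'w': 33}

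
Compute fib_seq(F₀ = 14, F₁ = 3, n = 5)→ [14, 3, 17, 20, 37]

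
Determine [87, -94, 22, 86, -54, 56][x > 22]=[87, 86, 56]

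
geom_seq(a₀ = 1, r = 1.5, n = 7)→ [1.0, 1.5, 2.25, 3.375, 5.0625, 7.59375, 11.390625]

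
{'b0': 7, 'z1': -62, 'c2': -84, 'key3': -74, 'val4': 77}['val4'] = 77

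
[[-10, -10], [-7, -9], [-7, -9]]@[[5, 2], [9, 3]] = C[0][0] = (-10)*(5) + (-10)*(9) = -140
C[0][1] = (-10)*(2) + (-10)*(3) = -50
C[1][0] = (-7)*(5) + (-9)*(9) = -116
C[1][1] = (-7)*(2) + (-9)*(3) = -41
C[2][0] = (-7)*(5) + (-9)*(9) = -116
C[2][1] = (-7)*(2) + (-9)*(3) = -41
= [[-140, -50], [-116, -41], [-116, -41]]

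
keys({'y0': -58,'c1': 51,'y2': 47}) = ['y0', 'c1', 'y2']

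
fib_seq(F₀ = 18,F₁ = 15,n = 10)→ [18, 15, 33, 48, 81, 129, 210, 339, 549, 888]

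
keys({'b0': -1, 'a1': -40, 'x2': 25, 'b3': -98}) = ['b0', 'a1', 'x2', 'b3']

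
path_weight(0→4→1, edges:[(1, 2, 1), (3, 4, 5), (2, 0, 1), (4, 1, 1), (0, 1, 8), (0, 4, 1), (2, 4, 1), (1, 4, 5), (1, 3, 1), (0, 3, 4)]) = w(0→4)=1 + w(4→1)=1
= 2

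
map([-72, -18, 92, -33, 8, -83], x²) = [5184, 324, 8464, 1089, 64, 6889]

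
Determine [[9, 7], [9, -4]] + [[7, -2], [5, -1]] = [[16, 5], [14, -5]]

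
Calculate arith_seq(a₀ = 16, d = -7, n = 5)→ a_0 = 16 + 0*-7 = 16
a_1 = 16 + 1*-7 = 9
a_2 = 16 + 2*-7 = 2
...
= [16, 9, 2, -5, -12]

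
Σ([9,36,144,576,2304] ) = 9 + 36 + 144 + 576 + 2304
= 3069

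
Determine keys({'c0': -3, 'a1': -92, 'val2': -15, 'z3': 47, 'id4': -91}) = ['c0', 'a1', 'val2', 'z3', 'id4']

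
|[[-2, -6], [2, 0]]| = 12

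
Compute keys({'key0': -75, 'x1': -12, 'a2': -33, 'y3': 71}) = ['key0', 'x1', 'a2', 'y3']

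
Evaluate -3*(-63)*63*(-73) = -869211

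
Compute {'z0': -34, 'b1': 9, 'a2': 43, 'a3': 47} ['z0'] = -34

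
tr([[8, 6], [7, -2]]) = diagonal: 8 + (-2)
= 6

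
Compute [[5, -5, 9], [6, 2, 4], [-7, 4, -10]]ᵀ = [[5, 6, -7], [-5, 2, 4], [9, 4, -10]]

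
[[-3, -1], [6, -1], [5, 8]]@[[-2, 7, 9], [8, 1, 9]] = [[-2, -22, -36], [-20, 41, 45], [54, 43, 117]]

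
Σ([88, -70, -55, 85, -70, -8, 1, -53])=88 + (-70) + (-55) + 85 + (-70) + (-8) + 1 + (-53)
= -82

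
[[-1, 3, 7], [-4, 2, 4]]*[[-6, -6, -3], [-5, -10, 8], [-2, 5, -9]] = C[0][0] = (-1)*(-6) + (3)*(-5) + (7)*(-2) = -23
C[0][1] = (-1)*(-6) + (3)*(-10) + (7)*(5) = 11
C[0][2] = (-1)*(-3) + (3)*(8) + (7)*(-9) = -36
C[1][0] = (-4)*(-6) + (2)*(-5) + (4)*(-2) = 6
C[1][1] = (-4)*(-6) + (2)*(-10) + (4)*(5) = 24
C[1][2] = (-4)*(-3) + (2)*(8) + (4)*(-9) = -8
= [[-23, 11, -36], [6, 24, -8]]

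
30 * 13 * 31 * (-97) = -1172730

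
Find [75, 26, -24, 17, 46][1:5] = [26, -24, 17, 46]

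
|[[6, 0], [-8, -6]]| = -36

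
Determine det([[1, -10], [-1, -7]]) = (1)*(-7) - (-10)*(-1)
= -17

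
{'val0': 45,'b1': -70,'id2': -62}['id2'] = -62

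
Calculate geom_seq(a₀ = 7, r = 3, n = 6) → [7, 21, 63, 189, 567, 1701]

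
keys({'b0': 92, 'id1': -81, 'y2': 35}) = ['b0', 'id1', 'y2']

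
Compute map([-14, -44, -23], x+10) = [-4, -34, -13]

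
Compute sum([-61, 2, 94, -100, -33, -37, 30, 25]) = (-61) + 2 + 94 + (-100) + (-33) + (-37) + 30 + 25
= -80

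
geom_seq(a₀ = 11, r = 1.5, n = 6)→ a_0 = 11*1.5^0 = 11.0
a_1 = 11*1.5^1 = 16.5
a_2 = 11*1.5^2 = 24.75
...
= [11.0, 16.5, 24.75, 37.125, 55.6875, 83.53125]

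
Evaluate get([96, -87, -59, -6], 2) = -59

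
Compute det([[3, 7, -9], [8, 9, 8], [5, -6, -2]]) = 1319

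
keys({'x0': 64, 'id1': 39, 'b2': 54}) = ['x0', 'id1', 'b2']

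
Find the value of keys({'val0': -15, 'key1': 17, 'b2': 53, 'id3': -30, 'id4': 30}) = ['val0', 'key1', 'b2', 'id3', 'id4']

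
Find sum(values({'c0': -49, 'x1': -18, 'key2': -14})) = (-49) + (-18) + (-14)
= -81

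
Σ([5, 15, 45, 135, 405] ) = 5 + 15 + 45 + 135 + 405
= 605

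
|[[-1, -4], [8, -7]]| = (-1)*(-7) - (-4)*(8)
= 39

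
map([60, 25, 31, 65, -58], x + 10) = [70, 35, 41, 75, -48]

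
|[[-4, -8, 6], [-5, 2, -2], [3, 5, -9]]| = 254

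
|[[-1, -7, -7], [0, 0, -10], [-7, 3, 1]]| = -520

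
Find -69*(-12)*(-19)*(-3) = 47196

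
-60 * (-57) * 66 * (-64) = -14446080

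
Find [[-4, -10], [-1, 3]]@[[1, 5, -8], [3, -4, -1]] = [[-34, 20, 42], [8, -17, 5]]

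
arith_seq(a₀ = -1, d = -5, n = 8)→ a_0 = -1 + 0*-5 = -1
a_1 = -1 + 1*-5 = -6
a_2 = -1 + 2*-5 = -11
...
= [-1, -6, -11, -16, -21, -26, -31, -36]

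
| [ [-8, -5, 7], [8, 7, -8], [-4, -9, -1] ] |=124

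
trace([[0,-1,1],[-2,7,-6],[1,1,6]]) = 13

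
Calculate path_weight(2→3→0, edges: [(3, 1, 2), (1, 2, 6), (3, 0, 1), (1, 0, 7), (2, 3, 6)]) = 7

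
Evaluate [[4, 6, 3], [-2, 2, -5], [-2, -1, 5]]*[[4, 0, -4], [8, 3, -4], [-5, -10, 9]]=C[0][0] = (4)*(4) + (6)*(8) + (3)*(-5) = 49
C[0][1] = (4)*(0) + (6)*(3) + (3)*(-10) = -12
C[0][2] = (4)*(-4) + (6)*(-4) + (3)*(9) = -13
C[1][0] = (-2)*(4) + (2)*(8) + (-5)*(-5) = 33
C[1][1] = (-2)*(0) + (2)*(3) + (-5)*(-10) = 56
C[1][2] = (-2)*(-4) + (2)*(-4) + (-5)*(9) = -45
... (3 more cells)
= [[49, -12, -13], [33, 56, -45], [-41, -53, 57]]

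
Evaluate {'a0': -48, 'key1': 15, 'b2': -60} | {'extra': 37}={'a0': -48, 'key1': 15, 'b2': -60, 'extra': 37}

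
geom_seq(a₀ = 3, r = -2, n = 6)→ a_0 = 3*(-2)^0 = 3
a_1 = 3*(-2)^1 = -6
a_2 = 3*(-2)^2 = 12
...
= [3, -6, 12, -24, 48, -96]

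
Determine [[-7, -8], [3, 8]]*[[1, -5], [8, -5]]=C[0][0] = (-7)*(1) + (-8)*(8) = -71
C[0][1] = (-7)*(-5) + (-8)*(-5) = 75
C[1][0] = (3)*(1) + (8)*(8) = 67
C[1][1] = (3)*(-5) + (8)*(-5) = -55
= [[-71, 75], [67, -55]]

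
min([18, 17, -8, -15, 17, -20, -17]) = -20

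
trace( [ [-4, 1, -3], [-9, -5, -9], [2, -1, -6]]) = -15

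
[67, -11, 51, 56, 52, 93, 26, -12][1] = -11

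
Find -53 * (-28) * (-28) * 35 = -1454320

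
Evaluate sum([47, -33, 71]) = 47 + (-33) + 71
= 85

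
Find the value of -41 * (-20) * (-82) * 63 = -4236120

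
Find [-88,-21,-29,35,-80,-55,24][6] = 24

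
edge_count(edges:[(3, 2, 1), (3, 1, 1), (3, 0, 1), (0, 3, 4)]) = 4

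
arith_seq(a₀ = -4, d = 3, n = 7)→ a_0 = -4 + 0*3 = -4
a_1 = -4 + 1*3 = -1
a_2 = -4 + 2*3 = 2
...
= [-4, -1, 2, 5, 8, 11, 14]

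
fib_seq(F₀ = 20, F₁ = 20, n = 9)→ [20, 20, 40, 60, 100, 160, 260, 420, 680]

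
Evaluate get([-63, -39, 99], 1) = -39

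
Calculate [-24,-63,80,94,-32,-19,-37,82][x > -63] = keep x where x > -63: -24✓, -63✗, 80✓, 94✓, -32✓, -19✓, -37✓, 82✓
= [-24, 80, 94, -32, -19, -37, 82]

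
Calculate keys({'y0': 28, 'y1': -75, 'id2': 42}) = ['y0', 'y1', 'id2']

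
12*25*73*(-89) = -1949100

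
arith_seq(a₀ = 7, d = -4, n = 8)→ a_0 = 7 + 0*-4 = 7
a_1 = 7 + 1*-4 = 3
a_2 = 7 + 2*-4 = -1
...
= [7, 3, -1, -5, -9, -13, -17, -21]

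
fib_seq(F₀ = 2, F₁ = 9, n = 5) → [2, 9, 11, 20, 31]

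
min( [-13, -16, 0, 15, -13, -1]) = -16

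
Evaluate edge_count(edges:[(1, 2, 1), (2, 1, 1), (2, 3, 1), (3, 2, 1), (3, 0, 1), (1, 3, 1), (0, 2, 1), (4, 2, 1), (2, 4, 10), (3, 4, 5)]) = 10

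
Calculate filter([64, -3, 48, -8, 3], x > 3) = keep x where x > 3: 64✓, -3✗, 48✓, -8✗, 3✗
= [64, 48]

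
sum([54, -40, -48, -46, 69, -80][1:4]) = slice → [-40, -48, -46]
(-40) + (-48) + (-46)
= -134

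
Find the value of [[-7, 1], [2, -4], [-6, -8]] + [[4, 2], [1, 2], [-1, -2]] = [[-3, 3], [3, -2], [-7, -10]]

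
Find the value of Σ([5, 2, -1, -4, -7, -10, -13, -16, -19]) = -63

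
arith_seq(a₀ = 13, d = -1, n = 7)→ a_0 = 13 + 0*-1 = 13
a_1 = 13 + 1*-1 = 12
a_2 = 13 + 2*-1 = 11
...
= [13, 12, 11, 10, 9, 8, 7]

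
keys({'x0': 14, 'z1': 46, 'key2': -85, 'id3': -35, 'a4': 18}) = ['x0', 'z1', 'key2', 'id3', 'a4']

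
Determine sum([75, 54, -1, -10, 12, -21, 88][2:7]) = 68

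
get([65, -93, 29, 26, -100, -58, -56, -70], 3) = 26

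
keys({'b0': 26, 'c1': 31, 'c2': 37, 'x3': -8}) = ['b0', 'c1', 'c2', 'x3']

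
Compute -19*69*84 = -110124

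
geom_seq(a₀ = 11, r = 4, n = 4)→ a_0 = 11*4^0 = 11
a_1 = 11*4^1 = 44
a_2 = 11*4^2 = 176
...
= [11, 44, 176, 704]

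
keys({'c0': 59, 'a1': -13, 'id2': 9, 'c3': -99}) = ['c0', 'a1', 'id2', 'c3']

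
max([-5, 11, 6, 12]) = 12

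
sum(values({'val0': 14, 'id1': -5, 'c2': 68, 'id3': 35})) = 14 + (-5) + 68 + 35
= 112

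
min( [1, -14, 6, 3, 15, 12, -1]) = -14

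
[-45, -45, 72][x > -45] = [72]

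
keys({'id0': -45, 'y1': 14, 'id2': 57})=['id0', 'y1', 'id2']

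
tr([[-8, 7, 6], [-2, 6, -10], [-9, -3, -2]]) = diagonal: (-8) + 6 + (-2)
= -4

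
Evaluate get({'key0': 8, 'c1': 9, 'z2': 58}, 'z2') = 58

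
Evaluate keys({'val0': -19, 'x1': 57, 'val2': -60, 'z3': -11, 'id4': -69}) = ['val0', 'x1', 'val2', 'z3', 'id4']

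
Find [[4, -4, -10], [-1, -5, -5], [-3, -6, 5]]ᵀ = [[4, -1, -3], [-4, -5, -6], [-10, -5, 5]]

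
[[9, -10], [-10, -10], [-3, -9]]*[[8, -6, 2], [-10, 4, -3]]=C[0][0] = (9)*(8) + (-10)*(-10) = 172
C[0][1] = (9)*(-6) + (-10)*(4) = -94
C[0][2] = (9)*(2) + (-10)*(-3) = 48
C[1][0] = (-10)*(8) + (-10)*(-10) = 20
C[1][1] = (-10)*(-6) + (-10)*(4) = 20
C[1][2] = (-10)*(2) + (-10)*(-3) = 10
... (3 more cells)
= [[172, -94, 48], [20, 20, 10], [66, -18, 21]]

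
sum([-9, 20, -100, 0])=(-9) + 20 + (-100) + 0
= -89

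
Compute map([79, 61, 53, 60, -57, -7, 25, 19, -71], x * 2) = [158, 122, 106, 120, -114, -14, 50, 38, -142]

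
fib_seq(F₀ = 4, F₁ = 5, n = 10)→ [4, 5, 9, 14, 23, 37, 60, 97, 157, 254]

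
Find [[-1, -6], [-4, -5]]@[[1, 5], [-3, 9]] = [[17, -59], [11, -65]]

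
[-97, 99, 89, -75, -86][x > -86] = keep x where x > -86: -97✗, 99✓, 89✓, -75✓, -86✗
= [99, 89, -75]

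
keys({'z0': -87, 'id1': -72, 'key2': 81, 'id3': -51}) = ['z0', 'id1', 'key2', 'id3']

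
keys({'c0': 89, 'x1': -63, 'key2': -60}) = ['c0', 'x1', 'key2']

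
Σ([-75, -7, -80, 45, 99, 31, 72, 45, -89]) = 41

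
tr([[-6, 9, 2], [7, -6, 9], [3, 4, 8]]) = -4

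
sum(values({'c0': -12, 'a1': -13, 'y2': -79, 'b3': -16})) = (-12) + (-13) + (-79) + (-16)
= -120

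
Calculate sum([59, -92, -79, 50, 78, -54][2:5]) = 49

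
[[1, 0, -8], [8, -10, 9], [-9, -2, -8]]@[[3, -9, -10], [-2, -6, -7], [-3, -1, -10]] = [[27, -1, 70], [17, -21, -100], [1, 101, 184]]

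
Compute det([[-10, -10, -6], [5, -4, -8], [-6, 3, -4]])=(1)*(-10)*det([[-4, -8], [3, -4]]) + (-1)*(-10)*det([[5, -8], [-6, -4]]) + (1)*(-6)*det([[5, -4], [-6, 3]])
= -400 + -680 + 54
= -1026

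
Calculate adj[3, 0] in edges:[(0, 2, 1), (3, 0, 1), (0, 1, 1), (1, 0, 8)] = 1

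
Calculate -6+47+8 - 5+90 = 134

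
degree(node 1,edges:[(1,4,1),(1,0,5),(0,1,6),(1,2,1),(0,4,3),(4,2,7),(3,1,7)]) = incident: (1,4), (1,0), (0,1), (1,2), (3,1)
= 5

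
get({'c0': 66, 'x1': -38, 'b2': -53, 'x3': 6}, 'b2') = -53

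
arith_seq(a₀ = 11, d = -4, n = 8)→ [11, 7, 3, -1, -5, -9, -13, -17]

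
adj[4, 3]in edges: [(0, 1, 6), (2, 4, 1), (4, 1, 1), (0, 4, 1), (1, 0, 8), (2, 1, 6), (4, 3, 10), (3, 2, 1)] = 10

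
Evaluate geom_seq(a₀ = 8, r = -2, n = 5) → a_0 = 8*(-2)^0 = 8
a_1 = 8*(-2)^1 = -16
a_2 = 8*(-2)^2 = 32
...
= [8, -16, 32, -64, 128]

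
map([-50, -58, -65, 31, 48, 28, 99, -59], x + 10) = -50+10=-40, -58+10=-48, -65+10=-55, 31+10=41, 48+10=58, 28+10=38, 99+10=109, -59+10=-49
= [-40, -48, -55, 41, 58, 38, 109, -49]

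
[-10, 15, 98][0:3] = [-10, 15, 98]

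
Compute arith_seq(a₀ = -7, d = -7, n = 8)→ [-7, -14, -21, -28, -35, -42, -49, -56]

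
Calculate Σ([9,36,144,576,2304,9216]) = 12285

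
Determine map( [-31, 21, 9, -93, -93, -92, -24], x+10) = -31+10=-21, 21+10=31, 9+10=19, -93+10=-83, -93+10=-83, -92+10=-82, -24+10=-14
= [-21, 31, 19, -83, -83, -82, -14]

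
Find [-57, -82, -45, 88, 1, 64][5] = 64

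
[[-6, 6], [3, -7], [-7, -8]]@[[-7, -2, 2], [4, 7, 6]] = C[0][0] = (-6)*(-7) + (6)*(4) = 66
C[0][1] = (-6)*(-2) + (6)*(7) = 54
C[0][2] = (-6)*(2) + (6)*(6) = 24
C[1][0] = (3)*(-7) + (-7)*(4) = -49
C[1][1] = (3)*(-2) + (-7)*(7) = -55
C[1][2] = (3)*(2) + (-7)*(6) = -36
... (3 more cells)
= [[66, 54, 24], [-49, -55, -36], [17, -42, -62]]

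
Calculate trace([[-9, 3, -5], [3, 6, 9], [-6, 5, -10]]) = -13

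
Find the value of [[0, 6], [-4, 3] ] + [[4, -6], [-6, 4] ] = [[4, 0], [-10, 7]]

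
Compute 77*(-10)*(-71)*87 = 4756290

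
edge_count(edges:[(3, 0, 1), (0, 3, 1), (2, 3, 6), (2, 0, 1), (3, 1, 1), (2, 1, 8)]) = 6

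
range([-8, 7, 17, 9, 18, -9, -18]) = 36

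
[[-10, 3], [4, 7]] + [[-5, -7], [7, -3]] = [[-15, -4], [11, 4]]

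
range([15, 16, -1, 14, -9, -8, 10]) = 25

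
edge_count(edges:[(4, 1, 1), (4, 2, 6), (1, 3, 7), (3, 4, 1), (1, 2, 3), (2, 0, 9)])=6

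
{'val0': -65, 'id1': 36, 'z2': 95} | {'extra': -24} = {'val0': -65, 'id1': 36, 'z2': 95, 'extra': -24}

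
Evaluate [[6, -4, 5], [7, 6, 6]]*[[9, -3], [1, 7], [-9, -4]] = C[0][0] = (6)*(9) + (-4)*(1) + (5)*(-9) = 5
C[0][1] = (6)*(-3) + (-4)*(7) + (5)*(-4) = -66
C[1][0] = (7)*(9) + (6)*(1) + (6)*(-9) = 15
C[1][1] = (7)*(-3) + (6)*(7) + (6)*(-4) = -3
= [[5, -66], [15, -3]]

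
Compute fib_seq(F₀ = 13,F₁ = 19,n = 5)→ [13, 19, 32, 51, 83]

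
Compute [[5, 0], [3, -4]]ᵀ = [[5, 3], [0, -4]]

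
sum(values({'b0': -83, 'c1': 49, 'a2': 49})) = (-83) + 49 + 49
= 15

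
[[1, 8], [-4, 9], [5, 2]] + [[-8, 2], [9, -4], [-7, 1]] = [[-7, 10], [5, 5], [-2, 3]]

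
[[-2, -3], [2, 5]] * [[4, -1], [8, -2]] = [[-32, 8], [48, -12]]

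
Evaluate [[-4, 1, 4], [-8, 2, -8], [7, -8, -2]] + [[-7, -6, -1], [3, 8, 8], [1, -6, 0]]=[[-11, -5, 3], [-5, 10, 0], [8, -14, -2]]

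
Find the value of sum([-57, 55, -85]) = (-57) + 55 + (-85)
= -87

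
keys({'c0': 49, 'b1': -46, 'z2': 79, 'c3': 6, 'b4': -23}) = ['c0', 'b1', 'z2', 'c3', 'b4']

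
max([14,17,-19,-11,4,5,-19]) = 17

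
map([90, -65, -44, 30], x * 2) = 90*2=180, -65*2=-130, -44*2=-88, 30*2=60
= [180, -130, -88, 60]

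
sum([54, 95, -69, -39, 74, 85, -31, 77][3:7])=slice → [-39, 74, 85, -31]
(-39) + 74 + 85 + (-31)
= 89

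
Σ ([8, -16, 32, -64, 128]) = 8 + -16 + 32 + -64 + 128
= 88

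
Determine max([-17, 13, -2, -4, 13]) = 13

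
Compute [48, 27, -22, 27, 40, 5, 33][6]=33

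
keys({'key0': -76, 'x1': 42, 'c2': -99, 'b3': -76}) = ['key0', 'x1', 'c2', 'b3']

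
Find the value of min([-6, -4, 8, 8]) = -6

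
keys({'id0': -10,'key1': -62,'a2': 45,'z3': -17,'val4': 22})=['id0', 'key1', 'a2', 'z3', 'val4']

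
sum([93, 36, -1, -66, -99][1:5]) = slice → [36, -1, -66, -99]
36 + (-1) + (-66) + (-99)
= -130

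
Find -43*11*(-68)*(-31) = -997084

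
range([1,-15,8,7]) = 23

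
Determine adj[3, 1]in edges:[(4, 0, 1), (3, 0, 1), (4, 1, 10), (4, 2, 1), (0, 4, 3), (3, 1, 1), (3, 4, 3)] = 1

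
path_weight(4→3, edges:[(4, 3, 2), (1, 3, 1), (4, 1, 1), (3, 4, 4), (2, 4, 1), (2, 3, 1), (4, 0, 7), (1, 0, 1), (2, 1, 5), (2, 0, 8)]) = 2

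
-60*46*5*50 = -690000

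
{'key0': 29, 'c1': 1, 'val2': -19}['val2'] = -19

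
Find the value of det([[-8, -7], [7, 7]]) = -7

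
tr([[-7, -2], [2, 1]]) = -6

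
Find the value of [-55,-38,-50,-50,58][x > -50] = keep x where x > -50: -55✗, -38✓, -50✗, -50✗, 58✓
= [-38, 58]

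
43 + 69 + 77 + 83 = 272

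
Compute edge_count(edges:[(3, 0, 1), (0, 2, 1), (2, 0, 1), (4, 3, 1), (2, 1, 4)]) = 5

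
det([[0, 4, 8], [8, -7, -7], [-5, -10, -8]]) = -524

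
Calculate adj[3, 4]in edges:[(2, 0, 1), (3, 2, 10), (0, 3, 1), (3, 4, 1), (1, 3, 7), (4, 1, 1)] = 1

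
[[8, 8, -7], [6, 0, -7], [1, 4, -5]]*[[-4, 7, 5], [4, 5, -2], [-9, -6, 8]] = C[0][0] = (8)*(-4) + (8)*(4) + (-7)*(-9) = 63
C[0][1] = (8)*(7) + (8)*(5) + (-7)*(-6) = 138
C[0][2] = (8)*(5) + (8)*(-2) + (-7)*(8) = -32
C[1][0] = (6)*(-4) + (0)*(4) + (-7)*(-9) = 39
C[1][1] = (6)*(7) + (0)*(5) + (-7)*(-6) = 84
C[1][2] = (6)*(5) + (0)*(-2) + (-7)*(8) = -26
... (3 more cells)
= [[63, 138, -32], [39, 84, -26], [57, 57, -43]]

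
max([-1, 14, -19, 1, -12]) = 14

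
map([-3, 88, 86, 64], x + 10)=[7, 98, 96, 74]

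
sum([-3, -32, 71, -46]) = (-3) + (-32) + 71 + (-46)
= -10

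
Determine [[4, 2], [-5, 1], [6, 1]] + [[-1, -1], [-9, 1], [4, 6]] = [[3, 1], [-14, 2], [10, 7]]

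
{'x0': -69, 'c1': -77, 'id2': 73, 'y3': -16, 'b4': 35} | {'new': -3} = {'x0': -69, 'c1': -77, 'id2': 73, 'y3': -16, 'b4': 35, 'new': -3}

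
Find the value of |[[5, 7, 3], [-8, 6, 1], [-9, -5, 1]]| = 330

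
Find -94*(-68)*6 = 38352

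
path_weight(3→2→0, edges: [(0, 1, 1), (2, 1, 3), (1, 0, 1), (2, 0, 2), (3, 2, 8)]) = w(3→2)=8 + w(2→0)=2
= 10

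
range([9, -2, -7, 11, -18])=29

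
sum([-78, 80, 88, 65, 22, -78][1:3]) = slice → [80, 88]
80 + 88
= 168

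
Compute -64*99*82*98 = -50916096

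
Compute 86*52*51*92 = 20982624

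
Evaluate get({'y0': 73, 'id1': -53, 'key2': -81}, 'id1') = -53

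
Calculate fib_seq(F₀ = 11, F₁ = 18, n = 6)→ [11, 18, 29, 47, 76, 123]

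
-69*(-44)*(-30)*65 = -5920200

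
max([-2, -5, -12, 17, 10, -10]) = 17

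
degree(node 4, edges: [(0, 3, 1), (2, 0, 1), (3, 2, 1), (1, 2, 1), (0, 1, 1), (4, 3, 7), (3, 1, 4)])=incident: (4,3)
= 1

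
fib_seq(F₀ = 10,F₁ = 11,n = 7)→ F_2 = F_1 + F_0 = 21
F_3 = F_2 + F_1 = 32
F_4 = F_3 + F_2 = 53
...
= [10, 11, 21, 32, 53, 85, 138]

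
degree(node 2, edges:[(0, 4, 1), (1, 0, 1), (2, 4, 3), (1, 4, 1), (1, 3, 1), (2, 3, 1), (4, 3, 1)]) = 2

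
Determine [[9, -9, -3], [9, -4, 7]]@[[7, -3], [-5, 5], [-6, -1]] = C[0][0] = (9)*(7) + (-9)*(-5) + (-3)*(-6) = 126
C[0][1] = (9)*(-3) + (-9)*(5) + (-3)*(-1) = -69
C[1][0] = (9)*(7) + (-4)*(-5) + (7)*(-6) = 41
C[1][1] = (9)*(-3) + (-4)*(5) + (7)*(-1) = -54
= [[126, -69], [41, -54]]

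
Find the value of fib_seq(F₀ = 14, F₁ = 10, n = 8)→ F_2 = F_1 + F_0 = 24
F_3 = F_2 + F_1 = 34
F_4 = F_3 + F_2 = 58
...
= [14, 10, 24, 34, 58, 92, 150, 242]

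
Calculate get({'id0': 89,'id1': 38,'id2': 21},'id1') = 38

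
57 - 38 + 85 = 104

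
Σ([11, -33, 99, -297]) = 11 + -33 + 99 + -297
= -220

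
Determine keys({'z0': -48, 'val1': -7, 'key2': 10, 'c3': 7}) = ['z0', 'val1', 'key2', 'c3']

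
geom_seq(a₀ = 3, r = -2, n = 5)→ a_0 = 3*(-2)^0 = 3
a_1 = 3*(-2)^1 = -6
a_2 = 3*(-2)^2 = 12
...
= [3, -6, 12, -24, 48]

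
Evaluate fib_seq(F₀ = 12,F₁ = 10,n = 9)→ [12, 10, 22, 32, 54, 86, 140, 226, 366]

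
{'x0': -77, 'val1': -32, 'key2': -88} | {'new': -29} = {'x0': -77, 'val1': -32, 'key2': -88, 'new': -29}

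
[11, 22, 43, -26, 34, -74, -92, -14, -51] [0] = 11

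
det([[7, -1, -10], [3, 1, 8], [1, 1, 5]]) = -34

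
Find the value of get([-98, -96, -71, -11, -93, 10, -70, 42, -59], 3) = -11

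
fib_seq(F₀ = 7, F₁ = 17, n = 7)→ [7, 17, 24, 41, 65, 106, 171]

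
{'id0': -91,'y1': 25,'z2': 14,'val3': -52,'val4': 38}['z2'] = 14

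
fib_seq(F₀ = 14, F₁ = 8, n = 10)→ F_2 = F_1 + F_0 = 22
F_3 = F_2 + F_1 = 30
F_4 = F_3 + F_2 = 52
...
= [14, 8, 22, 30, 52, 82, 134, 216, 350, 566]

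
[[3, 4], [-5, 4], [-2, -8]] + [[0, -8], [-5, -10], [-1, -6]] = [[3, -4], [-10, -6], [-3, -14]]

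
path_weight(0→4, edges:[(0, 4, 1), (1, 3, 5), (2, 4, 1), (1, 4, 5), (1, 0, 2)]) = 1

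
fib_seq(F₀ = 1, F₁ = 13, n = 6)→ [1, 13, 14, 27, 41, 68]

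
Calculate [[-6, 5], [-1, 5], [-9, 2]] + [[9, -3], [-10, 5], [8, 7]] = [[3, 2], [-11, 10], [-1, 9]]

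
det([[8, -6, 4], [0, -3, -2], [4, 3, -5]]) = 264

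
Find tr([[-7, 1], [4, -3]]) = diagonal: (-7) + (-3)
= -10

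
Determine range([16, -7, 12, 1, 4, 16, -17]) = 33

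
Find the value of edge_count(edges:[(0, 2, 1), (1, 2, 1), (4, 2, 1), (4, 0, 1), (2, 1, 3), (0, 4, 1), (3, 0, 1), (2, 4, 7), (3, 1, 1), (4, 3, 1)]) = 10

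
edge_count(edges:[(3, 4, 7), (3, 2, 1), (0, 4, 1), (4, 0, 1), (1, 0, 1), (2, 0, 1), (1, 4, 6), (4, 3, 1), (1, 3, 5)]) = 9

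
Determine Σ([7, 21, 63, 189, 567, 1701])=2548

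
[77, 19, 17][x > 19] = keep x where x > 19: 77✓, 19✗, 17✗
= [77]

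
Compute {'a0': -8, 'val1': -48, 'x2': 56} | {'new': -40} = {'a0': -8, 'val1': -48, 'x2': 56, 'new': -40}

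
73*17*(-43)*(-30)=1600890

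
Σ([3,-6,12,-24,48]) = 3 + -6 + 12 + -24 + 48
= 33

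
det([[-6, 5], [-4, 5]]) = -10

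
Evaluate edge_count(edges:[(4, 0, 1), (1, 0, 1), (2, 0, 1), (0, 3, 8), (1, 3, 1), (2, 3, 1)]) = 6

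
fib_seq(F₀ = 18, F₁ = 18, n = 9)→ [18, 18, 36, 54, 90, 144, 234, 378, 612]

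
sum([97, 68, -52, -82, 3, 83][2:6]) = -48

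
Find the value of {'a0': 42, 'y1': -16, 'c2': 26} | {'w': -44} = {'a0': 42, 'y1': -16, 'c2': 26, 'w': -44}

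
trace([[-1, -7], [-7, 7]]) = 6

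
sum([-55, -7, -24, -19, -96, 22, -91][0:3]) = -86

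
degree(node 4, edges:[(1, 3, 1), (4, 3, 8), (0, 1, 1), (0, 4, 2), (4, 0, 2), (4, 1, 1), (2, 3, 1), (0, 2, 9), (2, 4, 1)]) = incident: (4,3), (0,4), (4,0), (4,1), (2,4)
= 5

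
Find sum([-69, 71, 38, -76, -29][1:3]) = slice → [71, 38]
71 + 38
= 109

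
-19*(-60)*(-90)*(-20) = 2052000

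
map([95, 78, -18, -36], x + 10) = [105, 88, -8, -26]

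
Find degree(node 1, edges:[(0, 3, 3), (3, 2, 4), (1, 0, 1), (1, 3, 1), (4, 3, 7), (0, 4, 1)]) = 2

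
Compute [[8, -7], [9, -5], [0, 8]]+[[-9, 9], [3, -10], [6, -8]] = [[-1, 2], [12, -15], [6, 0]]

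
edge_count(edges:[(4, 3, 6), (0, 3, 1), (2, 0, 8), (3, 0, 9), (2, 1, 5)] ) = 5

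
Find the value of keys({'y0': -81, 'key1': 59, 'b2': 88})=['y0', 'key1', 'b2']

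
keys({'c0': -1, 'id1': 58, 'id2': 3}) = ['c0', 'id1', 'id2']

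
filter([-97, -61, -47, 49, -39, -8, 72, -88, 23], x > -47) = [49, -39, -8, 72, 23]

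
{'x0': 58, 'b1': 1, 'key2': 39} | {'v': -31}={'x0': 58, 'b1': 1, 'key2': 39, 'v': -31}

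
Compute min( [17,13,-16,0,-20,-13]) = -20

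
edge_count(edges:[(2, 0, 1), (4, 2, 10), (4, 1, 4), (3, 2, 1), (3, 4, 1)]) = 5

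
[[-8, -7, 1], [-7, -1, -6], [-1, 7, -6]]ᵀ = [[-8, -7, -1], [-7, -1, 7], [1, -6, -6]]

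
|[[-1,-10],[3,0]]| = (-1)*(0) - (-10)*(3)
= 30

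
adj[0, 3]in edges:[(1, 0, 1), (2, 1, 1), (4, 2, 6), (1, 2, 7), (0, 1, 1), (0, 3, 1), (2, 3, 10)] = 1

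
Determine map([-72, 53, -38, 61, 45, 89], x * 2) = -72*2=-144, 53*2=106, -38*2=-76, 61*2=122, 45*2=90, 89*2=178
= [-144, 106, -76, 122, 90, 178]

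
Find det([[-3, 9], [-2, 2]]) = 12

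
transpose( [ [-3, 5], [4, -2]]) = [[-3, 4], [5, -2]]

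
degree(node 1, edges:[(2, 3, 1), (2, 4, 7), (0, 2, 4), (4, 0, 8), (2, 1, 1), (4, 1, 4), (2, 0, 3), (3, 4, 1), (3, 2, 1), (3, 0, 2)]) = incident: (2,1), (4,1)
= 2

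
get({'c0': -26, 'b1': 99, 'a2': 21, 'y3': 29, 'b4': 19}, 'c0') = -26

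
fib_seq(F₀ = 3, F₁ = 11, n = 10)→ [3, 11, 14, 25, 39, 64, 103, 167, 270, 437]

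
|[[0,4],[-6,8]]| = (0)*(8) - (4)*(-6)
= 24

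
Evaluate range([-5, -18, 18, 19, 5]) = 37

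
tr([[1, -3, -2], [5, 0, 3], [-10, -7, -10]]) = -9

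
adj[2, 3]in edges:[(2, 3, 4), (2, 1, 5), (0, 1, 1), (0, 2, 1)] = 4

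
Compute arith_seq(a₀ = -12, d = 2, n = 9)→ a_0 = -12 + 0*2 = -12
a_1 = -12 + 1*2 = -10
a_2 = -12 + 2*2 = -8
...
= [-12, -10, -8, -6, -4, -2, 0, 2, 4]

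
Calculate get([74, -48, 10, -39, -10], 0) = 74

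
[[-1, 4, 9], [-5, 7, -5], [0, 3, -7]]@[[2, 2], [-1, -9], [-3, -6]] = [[-33, -92], [-2, -43], [18, 15]]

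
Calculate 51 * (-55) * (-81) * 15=3408075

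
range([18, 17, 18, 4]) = 14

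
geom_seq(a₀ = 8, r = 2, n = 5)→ [8, 16, 32, 64, 128]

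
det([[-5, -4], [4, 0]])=(-5)*(0) - (-4)*(4)
= 16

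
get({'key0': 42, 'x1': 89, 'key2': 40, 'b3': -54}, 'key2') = 40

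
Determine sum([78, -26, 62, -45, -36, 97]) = 130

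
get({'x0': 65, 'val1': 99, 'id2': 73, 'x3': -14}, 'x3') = -14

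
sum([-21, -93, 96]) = -18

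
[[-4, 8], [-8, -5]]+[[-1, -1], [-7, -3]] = [[-5, 7], [-15, -8]]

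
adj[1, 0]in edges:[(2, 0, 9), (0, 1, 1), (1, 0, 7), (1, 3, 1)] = 7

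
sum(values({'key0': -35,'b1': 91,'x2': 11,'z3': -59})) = (-35) + 91 + 11 + (-59)
= 8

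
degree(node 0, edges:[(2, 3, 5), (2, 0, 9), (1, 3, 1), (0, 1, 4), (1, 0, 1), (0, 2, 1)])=4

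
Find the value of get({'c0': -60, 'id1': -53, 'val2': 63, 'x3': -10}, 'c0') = -60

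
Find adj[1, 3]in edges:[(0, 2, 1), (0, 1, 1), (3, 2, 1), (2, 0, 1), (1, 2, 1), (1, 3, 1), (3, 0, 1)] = 1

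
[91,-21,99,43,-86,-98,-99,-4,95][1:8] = [-21, 99, 43, -86, -98, -99, -4]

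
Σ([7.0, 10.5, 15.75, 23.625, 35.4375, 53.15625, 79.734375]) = 225.203125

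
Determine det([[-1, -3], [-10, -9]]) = (-1)*(-9) - (-3)*(-10)
= -21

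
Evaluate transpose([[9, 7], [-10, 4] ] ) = [[9, -10], [7, 4]]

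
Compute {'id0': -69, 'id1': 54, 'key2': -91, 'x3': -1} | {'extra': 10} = {'id0': -69, 'id1': 54, 'key2': -91, 'x3': -1, 'extra': 10}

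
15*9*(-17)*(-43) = 98685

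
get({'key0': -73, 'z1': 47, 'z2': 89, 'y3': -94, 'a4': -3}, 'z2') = 89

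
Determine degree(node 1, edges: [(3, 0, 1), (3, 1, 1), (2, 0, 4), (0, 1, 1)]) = incident: (3,1), (0,1)
= 2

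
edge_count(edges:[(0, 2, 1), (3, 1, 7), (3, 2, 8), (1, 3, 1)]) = 4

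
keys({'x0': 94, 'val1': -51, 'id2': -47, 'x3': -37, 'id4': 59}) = ['x0', 'val1', 'id2', 'x3', 'id4']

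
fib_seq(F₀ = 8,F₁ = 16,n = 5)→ F_2 = F_1 + F_0 = 24
F_3 = F_2 + F_1 = 40
F_4 = F_3 + F_2 = 64
= [8, 16, 24, 40, 64]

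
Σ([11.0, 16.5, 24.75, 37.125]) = 89.375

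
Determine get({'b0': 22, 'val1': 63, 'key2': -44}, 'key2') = -44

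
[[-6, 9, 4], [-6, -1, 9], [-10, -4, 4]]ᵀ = [[-6, -6, -10], [9, -1, -4], [4, 9, 4]]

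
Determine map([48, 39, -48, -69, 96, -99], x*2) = [96, 78, -96, -138, 192, -198]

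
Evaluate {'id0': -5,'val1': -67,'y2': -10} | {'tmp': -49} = {'id0': -5, 'val1': -67, 'y2': -10, 'tmp': -49}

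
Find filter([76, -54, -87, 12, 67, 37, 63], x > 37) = [76, 67, 63]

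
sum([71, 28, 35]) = 134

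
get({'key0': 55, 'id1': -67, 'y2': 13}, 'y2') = 13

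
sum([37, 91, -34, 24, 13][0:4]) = slice → [37, 91, -34, 24]
37 + 91 + (-34) + 24
= 118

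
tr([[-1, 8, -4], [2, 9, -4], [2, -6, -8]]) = diagonal: (-1) + 9 + (-8)
= 0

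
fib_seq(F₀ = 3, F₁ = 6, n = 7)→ F_2 = F_1 + F_0 = 9
F_3 = F_2 + F_1 = 15
F_4 = F_3 + F_2 = 24
...
= [3, 6, 9, 15, 24, 39, 63]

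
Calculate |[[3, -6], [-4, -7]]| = (3)*(-7) - (-6)*(-4)
= -45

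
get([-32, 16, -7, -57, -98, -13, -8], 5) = -13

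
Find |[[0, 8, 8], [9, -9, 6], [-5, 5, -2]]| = (1)*(0)*det([[-9, 6], [5, -2]]) + (-1)*(8)*det([[9, 6], [-5, -2]]) + (1)*(8)*det([[9, -9], [-5, 5]])
= 0 + -96 + 0
= -96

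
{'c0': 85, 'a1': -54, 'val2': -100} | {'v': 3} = {'c0': 85, 'a1': -54, 'val2': -100, 'v': 3}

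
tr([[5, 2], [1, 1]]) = 6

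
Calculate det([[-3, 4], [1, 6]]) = (-3)*(6) - (4)*(1)
= -22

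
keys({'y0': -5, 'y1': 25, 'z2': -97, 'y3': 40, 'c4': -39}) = ['y0', 'y1', 'z2', 'y3', 'c4']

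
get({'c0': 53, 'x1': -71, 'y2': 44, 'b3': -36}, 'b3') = -36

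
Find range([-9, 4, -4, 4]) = 13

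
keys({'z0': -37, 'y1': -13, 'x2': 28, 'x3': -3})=['z0', 'y1', 'x2', 'x3']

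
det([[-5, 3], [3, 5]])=-34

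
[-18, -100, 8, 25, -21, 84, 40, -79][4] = -21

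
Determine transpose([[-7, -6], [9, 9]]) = [[-7, 9], [-6, 9]]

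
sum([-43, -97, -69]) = (-43) + (-97) + (-69)
= -209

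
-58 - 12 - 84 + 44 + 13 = -97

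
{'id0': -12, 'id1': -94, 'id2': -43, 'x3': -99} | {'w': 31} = {'id0': -12, 'id1': -94, 'id2': -43, 'x3': -99, 'w': 31}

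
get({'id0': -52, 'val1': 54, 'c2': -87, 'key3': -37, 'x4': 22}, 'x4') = 22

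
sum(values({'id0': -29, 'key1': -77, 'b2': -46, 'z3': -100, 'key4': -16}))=(-29) + (-77) + (-46) + (-100) + (-16)
= -268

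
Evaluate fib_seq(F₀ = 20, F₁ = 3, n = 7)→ [20, 3, 23, 26, 49, 75, 124]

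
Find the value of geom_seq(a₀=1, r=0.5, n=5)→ [1.0, 0.5, 0.25, 0.125, 0.0625]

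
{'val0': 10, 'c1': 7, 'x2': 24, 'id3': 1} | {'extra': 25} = {'val0': 10, 'c1': 7, 'x2': 24, 'id3': 1, 'extra': 25}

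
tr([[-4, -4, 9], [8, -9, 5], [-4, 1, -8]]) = -21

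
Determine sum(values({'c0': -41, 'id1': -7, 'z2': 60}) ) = 12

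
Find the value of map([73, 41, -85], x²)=(73)²=5329, (41)²=1681, (-85)²=7225
= [5329, 1681, 7225]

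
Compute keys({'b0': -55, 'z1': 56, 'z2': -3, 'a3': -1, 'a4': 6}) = ['b0', 'z1', 'z2', 'a3', 'a4']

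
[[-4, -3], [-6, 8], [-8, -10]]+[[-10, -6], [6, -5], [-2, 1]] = [[-14, -9], [0, 3], [-10, -9]]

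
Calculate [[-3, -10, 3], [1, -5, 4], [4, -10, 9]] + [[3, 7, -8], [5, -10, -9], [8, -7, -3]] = [[0, -3, -5], [6, -15, -5], [12, -17, 6]]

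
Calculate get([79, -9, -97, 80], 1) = -9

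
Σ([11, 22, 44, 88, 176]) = 11 + 22 + 44 + 88 + 176
= 341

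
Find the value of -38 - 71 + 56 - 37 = -90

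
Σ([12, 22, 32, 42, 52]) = 160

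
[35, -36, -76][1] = -36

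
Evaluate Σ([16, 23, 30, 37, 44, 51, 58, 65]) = 324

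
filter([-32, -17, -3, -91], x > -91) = keep x where x > -91: -32✓, -17✓, -3✓, -91✗
= [-32, -17, -3]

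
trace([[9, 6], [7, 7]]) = 16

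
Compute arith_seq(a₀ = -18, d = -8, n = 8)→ a_0 = -18 + 0*-8 = -18
a_1 = -18 + 1*-8 = -26
a_2 = -18 + 2*-8 = -34
...
= [-18, -26, -34, -42, -50, -58, -66, -74]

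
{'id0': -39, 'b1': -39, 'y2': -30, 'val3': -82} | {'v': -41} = {'id0': -39, 'b1': -39, 'y2': -30, 'val3': -82, 'v': -41}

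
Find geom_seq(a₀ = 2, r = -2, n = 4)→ [2, -4, 8, -16]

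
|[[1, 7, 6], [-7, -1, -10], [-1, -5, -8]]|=-160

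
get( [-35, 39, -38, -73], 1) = 39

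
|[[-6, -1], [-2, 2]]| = -14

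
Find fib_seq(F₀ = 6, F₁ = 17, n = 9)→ F_2 = F_1 + F_0 = 23
F_3 = F_2 + F_1 = 40
F_4 = F_3 + F_2 = 63
...
= [6, 17, 23, 40, 63, 103, 166, 269, 435]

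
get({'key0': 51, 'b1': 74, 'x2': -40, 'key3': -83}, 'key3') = -83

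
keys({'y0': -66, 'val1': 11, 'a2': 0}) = ['y0', 'val1', 'a2']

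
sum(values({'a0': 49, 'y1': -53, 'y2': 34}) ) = 49 + (-53) + 34
= 30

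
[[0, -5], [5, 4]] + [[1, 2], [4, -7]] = [[1, -3], [9, -3]]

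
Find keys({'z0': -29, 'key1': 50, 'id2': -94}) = ['z0', 'key1', 'id2']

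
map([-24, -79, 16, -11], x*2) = -24*2=-48, -79*2=-158, 16*2=32, -11*2=-22
= [-48, -158, 32, -22]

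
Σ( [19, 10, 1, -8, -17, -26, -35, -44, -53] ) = -153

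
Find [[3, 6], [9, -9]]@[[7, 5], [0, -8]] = C[0][0] = (3)*(7) + (6)*(0) = 21
C[0][1] = (3)*(5) + (6)*(-8) = -33
C[1][0] = (9)*(7) + (-9)*(0) = 63
C[1][1] = (9)*(5) + (-9)*(-8) = 117
= [[21, -33], [63, 117]]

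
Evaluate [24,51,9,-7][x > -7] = keep x where x > -7: 24✓, 51✓, 9✓, -7✗
= [24, 51, 9]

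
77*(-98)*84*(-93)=58949352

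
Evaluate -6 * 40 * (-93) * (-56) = -1249920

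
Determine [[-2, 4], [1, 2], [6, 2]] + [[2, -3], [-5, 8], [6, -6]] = [[0, 1], [-4, 10], [12, -4]]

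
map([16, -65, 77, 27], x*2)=[32, -130, 154, 54]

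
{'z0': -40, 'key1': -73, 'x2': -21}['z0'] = -40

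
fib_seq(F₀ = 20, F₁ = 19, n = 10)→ F_2 = F_1 + F_0 = 39
F_3 = F_2 + F_1 = 58
F_4 = F_3 + F_2 = 97
...
= [20, 19, 39, 58, 97, 155, 252, 407, 659, 1066]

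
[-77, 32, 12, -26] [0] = -77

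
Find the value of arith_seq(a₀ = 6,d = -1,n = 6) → [6, 5, 4, 3, 2, 1]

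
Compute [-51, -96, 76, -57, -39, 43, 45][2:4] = [76, -57]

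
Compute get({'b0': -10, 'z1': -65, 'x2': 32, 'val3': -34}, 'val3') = -34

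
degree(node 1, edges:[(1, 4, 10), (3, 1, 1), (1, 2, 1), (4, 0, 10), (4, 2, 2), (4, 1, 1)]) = 4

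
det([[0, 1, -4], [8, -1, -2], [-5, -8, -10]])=366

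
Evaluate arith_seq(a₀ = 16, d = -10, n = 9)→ a_0 = 16 + 0*-10 = 16
a_1 = 16 + 1*-10 = 6
a_2 = 16 + 2*-10 = -4
...
= [16, 6, -4, -14, -24, -34, -44, -54, -64]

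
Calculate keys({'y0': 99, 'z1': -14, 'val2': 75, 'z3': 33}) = ['y0', 'z1', 'val2', 'z3']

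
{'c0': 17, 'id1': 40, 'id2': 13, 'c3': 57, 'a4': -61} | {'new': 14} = {'c0': 17, 'id1': 40, 'id2': 13, 'c3': 57, 'a4': -61, 'new': 14}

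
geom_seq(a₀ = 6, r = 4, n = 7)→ [6, 24, 96, 384, 1536, 6144, 24576]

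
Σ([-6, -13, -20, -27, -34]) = (-6) + (-13) + (-20) + (-27) + (-34)
= -100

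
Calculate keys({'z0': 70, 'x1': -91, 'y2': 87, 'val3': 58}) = ['z0', 'x1', 'y2', 'val3']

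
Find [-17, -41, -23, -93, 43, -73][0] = -17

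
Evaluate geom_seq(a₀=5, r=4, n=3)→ a_0 = 5*4^0 = 5
a_1 = 5*4^1 = 20
a_2 = 5*4^2 = 80
= [5, 20, 80]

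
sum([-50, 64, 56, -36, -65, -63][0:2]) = slice → [-50, 64]
(-50) + 64
= 14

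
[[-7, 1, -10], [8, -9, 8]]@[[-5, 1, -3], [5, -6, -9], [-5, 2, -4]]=[[90, -33, 52], [-125, 78, 25]]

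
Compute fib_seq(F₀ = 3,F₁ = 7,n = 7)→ F_2 = F_1 + F_0 = 10
F_3 = F_2 + F_1 = 17
F_4 = F_3 + F_2 = 27
...
= [3, 7, 10, 17, 27, 44, 71]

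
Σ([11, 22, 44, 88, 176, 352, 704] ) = 11 + 22 + 44 + 88 + 176 + 352 + 704
= 1397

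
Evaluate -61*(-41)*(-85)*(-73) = 15518705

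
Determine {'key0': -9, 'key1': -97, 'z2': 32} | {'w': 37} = {'key0': -9, 'key1': -97, 'z2': 32, 'w': 37}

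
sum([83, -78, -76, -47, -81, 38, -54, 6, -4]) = 83 + (-78) + (-76) + (-47) + (-81) + 38 + (-54) + 6 + (-4)
= -213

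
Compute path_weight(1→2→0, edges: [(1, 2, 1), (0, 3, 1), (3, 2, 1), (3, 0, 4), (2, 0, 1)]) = 2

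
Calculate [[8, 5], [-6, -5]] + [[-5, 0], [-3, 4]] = [[3, 5], [-9, -1]]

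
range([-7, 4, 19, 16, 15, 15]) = 26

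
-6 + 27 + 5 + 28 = 54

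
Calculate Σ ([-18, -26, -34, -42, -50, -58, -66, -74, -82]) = (-18) + (-26) + (-34) + (-42) + (-50) + (-58) + (-66) + (-74) + (-82)
= -450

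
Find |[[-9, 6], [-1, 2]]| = -12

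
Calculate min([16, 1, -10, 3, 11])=-10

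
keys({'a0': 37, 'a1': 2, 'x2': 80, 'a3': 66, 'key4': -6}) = ['a0', 'a1', 'x2', 'a3', 'key4']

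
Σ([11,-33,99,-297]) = 11 + -33 + 99 + -297
= -220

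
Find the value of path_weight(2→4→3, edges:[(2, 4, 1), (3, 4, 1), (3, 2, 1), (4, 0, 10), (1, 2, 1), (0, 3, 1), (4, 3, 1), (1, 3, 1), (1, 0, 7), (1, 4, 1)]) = w(2→4)=1 + w(4→3)=1
= 2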